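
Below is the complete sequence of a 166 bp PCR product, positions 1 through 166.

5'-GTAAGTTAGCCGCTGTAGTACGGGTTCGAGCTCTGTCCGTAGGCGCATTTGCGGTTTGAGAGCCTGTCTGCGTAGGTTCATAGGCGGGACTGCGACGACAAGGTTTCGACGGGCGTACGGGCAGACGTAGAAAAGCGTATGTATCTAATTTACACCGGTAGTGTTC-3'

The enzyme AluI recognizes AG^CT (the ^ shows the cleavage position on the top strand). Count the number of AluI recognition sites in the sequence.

AGCT occurs starting at position 29.
AluI cuts at 1 site.

1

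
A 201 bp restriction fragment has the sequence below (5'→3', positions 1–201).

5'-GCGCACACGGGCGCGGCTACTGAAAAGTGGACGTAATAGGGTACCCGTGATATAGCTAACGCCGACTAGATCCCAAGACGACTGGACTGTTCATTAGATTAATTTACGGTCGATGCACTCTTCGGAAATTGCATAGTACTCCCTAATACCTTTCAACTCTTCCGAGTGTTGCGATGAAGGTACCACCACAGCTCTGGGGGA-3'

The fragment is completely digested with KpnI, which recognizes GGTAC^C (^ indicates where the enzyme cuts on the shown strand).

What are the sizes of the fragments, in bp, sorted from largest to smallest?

139, 44, 18 bp

KpnI sites (GGTACC) start at positions 40, 179.
KpnI cuts after base 5 of each site (before the last base), so after positions 44, 183.
Linear molecule, 2 cuts → 3 fragments:
  1–44 → 44 bp
  45–183 → 139 bp
  184–201 → 18 bp
Sorted largest to smallest: 139, 44, 18 bp.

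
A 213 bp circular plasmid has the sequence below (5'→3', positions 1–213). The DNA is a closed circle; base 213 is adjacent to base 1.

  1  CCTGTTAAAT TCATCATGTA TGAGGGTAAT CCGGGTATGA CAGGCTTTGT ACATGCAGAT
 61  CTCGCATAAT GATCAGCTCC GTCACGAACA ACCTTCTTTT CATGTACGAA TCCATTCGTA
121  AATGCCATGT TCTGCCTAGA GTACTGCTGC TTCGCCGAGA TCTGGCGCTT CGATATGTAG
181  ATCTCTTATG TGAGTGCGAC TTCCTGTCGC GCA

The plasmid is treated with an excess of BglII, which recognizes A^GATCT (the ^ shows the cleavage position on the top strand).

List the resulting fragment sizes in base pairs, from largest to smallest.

101, 91, 21 bp

BglII sites (AGATCT) start at positions 57, 158, 179.
BglII cuts after the first base of each site, so after positions 57, 158, 179.
Circular molecule, 3 cuts → 3 fragments:
  58–158 → 101 bp
  159–179 → 21 bp
  180–213 then 1–57 → 34 + 57 = 91 bp
Sorted largest to smallest: 101, 91, 21 bp.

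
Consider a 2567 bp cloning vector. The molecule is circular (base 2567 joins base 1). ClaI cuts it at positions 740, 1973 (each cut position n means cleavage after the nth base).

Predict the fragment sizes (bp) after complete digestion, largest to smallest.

1334, 1233 bp

Circular molecule, 2 cuts → 2 fragments:
  1973 − 740 = 1233 bp
  wrap: 2567 − 1973 + 740 = 1334 bp
Sorted largest to smallest: 1334, 1233 bp.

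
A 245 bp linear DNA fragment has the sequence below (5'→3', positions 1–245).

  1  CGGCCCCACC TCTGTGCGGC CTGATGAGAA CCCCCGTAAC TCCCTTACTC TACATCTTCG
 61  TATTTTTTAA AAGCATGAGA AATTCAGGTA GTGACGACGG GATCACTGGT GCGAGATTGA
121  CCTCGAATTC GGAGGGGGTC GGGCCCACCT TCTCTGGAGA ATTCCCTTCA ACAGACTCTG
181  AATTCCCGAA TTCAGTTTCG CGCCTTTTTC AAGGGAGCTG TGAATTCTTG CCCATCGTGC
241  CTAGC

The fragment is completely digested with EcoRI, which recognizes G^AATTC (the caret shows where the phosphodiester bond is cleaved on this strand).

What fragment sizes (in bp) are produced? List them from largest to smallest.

125, 34, 34, 23, 21, 8 bp

EcoRI sites (GAATTC) start at positions 125, 159, 180, 188, 222.
EcoRI cuts after the first base of each site, so after positions 125, 159, 180, 188, 222.
Linear molecule, 5 cuts → 6 fragments:
  1–125 → 125 bp
  126–159 → 34 bp
  160–180 → 21 bp
  181–188 → 8 bp
  189–222 → 34 bp
  223–245 → 23 bp
Sorted largest to smallest: 125, 34, 34, 23, 21, 8 bp.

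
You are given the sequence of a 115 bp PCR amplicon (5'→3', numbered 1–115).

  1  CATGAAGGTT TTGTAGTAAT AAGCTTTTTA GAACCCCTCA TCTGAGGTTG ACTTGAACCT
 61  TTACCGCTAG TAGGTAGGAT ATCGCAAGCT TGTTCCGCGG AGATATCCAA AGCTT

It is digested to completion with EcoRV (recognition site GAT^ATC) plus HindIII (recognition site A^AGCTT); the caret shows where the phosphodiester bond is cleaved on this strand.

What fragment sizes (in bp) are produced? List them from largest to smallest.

59, 21, 18, 6, 6, 5 bp

EcoRV sites (GATATC) start at positions 78, 102.
EcoRV cuts after base 3 of each site, so after positions 80, 104.
HindIII sites (AAGCTT) start at positions 21, 86, 110.
HindIII cuts after the first base of each site, so after positions 21, 86, 110.
Combined cut positions: 21, 80, 86, 104, 110.
Linear molecule, 5 cuts → 6 fragments:
  1–21 → 21 bp
  22–80 → 59 bp
  81–86 → 6 bp
  87–104 → 18 bp
  105–110 → 6 bp
  111–115 → 5 bp
Sorted largest to smallest: 59, 21, 18, 6, 6, 5 bp.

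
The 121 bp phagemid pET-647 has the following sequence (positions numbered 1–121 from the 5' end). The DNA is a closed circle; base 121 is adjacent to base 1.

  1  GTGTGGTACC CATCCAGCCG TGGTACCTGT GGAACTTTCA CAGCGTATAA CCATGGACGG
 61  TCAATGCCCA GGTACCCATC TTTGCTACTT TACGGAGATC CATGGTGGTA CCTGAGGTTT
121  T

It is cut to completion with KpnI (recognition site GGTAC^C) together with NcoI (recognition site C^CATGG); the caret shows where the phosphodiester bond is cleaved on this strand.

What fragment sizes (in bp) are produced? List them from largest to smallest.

KpnI sites (GGTACC) start at positions 5, 22, 71, 107.
KpnI cuts after base 5 of each site (before the last base), so after positions 9, 26, 75, 111.
NcoI sites (CCATGG) start at positions 51, 100.
NcoI cuts after the first base of each site, so after positions 51, 100.
Combined cut positions: 9, 26, 51, 75, 100, 111.
Circular molecule, 6 cuts → 6 fragments:
  10–26 → 17 bp
  27–51 → 25 bp
  52–75 → 24 bp
  76–100 → 25 bp
  101–111 → 11 bp
  112–121 then 1–9 → 10 + 9 = 19 bp
Sorted largest to smallest: 25, 25, 24, 19, 17, 11 bp.

25, 25, 24, 19, 17, 11 bp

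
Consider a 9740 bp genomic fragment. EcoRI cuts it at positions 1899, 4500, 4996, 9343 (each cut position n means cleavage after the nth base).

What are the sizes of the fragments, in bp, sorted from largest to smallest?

Linear molecule, 4 cuts → 5 fragments:
  1899 − 0 = 1899 bp
  4500 − 1899 = 2601 bp
  4996 − 4500 = 496 bp
  9343 − 4996 = 4347 bp
  9740 − 9343 = 397 bp
Sorted largest to smallest: 4347, 2601, 1899, 496, 397 bp.

4347, 2601, 1899, 496, 397 bp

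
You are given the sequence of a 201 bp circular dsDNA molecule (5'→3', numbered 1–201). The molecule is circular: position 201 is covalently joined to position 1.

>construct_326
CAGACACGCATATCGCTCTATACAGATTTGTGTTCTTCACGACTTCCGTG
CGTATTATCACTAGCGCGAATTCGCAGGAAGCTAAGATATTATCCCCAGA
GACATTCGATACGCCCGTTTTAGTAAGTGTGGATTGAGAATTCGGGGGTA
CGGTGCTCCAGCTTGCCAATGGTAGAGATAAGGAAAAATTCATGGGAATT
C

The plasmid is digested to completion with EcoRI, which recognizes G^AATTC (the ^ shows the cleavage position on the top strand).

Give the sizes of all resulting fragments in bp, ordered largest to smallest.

EcoRI sites (GAATTC) start at positions 68, 138, 196.
EcoRI cuts after the first base of each site, so after positions 68, 138, 196.
Circular molecule, 3 cuts → 3 fragments:
  69–138 → 70 bp
  139–196 → 58 bp
  197–201 then 1–68 → 5 + 68 = 73 bp
Sorted largest to smallest: 73, 70, 58 bp.

73, 70, 58 bp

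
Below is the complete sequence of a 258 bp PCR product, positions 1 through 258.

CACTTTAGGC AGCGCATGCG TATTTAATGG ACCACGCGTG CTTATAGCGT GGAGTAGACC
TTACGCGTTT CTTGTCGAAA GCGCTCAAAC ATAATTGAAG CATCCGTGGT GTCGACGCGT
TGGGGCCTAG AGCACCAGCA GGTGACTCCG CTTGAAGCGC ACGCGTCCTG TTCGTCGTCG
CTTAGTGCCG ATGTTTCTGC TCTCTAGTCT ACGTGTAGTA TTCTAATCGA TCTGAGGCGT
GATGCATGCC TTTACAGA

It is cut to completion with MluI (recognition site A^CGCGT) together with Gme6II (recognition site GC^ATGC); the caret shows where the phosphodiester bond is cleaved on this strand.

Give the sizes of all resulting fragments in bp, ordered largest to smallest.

84, 52, 46, 29, 19, 15, 13 bp

MluI sites (ACGCGT) start at positions 34, 63, 115, 161.
MluI cuts after the first base of each site, so after positions 34, 63, 115, 161.
Gme6II sites (GCATGC) start at positions 14, 244.
Gme6II cuts after base 2 of each site, so after positions 15, 245.
Combined cut positions: 15, 34, 63, 115, 161, 245.
Linear molecule, 6 cuts → 7 fragments:
  1–15 → 15 bp
  16–34 → 19 bp
  35–63 → 29 bp
  64–115 → 52 bp
  116–161 → 46 bp
  162–245 → 84 bp
  246–258 → 13 bp
Sorted largest to smallest: 84, 52, 46, 29, 19, 15, 13 bp.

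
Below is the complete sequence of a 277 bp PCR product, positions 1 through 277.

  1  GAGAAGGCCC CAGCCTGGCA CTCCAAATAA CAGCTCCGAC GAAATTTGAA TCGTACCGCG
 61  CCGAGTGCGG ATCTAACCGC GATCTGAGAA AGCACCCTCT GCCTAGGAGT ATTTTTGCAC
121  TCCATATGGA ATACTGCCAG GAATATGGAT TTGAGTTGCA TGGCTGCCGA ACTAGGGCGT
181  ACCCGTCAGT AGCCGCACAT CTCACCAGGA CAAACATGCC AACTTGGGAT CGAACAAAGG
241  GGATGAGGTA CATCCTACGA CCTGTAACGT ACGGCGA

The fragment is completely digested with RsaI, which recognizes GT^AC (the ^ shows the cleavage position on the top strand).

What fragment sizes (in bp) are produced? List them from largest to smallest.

126, 69, 54, 21, 7 bp

RsaI sites (GTAC) start at positions 53, 179, 248, 269.
RsaI cuts after base 2 of each site, so after positions 54, 180, 249, 270.
Linear molecule, 4 cuts → 5 fragments:
  1–54 → 54 bp
  55–180 → 126 bp
  181–249 → 69 bp
  250–270 → 21 bp
  271–277 → 7 bp
Sorted largest to smallest: 126, 69, 54, 21, 7 bp.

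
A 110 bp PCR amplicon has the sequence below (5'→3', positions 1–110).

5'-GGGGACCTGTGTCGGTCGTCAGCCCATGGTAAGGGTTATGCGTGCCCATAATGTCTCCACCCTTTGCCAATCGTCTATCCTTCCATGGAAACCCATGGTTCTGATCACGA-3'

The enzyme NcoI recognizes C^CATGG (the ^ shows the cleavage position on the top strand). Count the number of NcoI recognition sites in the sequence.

3

CCATGG occurs starting at positions 24, 83, 93.
NcoI cuts at 3 sites.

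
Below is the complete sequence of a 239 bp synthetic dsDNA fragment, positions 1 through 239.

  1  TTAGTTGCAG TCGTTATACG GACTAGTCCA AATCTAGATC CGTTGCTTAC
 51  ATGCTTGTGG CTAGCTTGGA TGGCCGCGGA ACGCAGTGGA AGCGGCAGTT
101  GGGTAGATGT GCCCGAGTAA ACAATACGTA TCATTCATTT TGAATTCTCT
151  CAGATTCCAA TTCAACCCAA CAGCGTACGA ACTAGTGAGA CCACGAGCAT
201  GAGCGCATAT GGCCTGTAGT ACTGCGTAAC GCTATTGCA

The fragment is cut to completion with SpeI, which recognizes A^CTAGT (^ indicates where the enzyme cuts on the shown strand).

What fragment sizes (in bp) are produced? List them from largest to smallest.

SpeI sites (ACTAGT) start at positions 22, 181.
SpeI cuts after the first base of each site, so after positions 22, 181.
Linear molecule, 2 cuts → 3 fragments:
  1–22 → 22 bp
  23–181 → 159 bp
  182–239 → 58 bp
Sorted largest to smallest: 159, 58, 22 bp.

159, 58, 22 bp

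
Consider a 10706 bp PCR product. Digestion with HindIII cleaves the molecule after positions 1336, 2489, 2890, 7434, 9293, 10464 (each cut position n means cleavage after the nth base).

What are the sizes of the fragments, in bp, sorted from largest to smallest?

4544, 1859, 1336, 1171, 1153, 401, 242 bp

Linear molecule, 6 cuts → 7 fragments:
  1336 − 0 = 1336 bp
  2489 − 1336 = 1153 bp
  2890 − 2489 = 401 bp
  7434 − 2890 = 4544 bp
  9293 − 7434 = 1859 bp
  10464 − 9293 = 1171 bp
  10706 − 10464 = 242 bp
Sorted largest to smallest: 4544, 1859, 1336, 1171, 1153, 401, 242 bp.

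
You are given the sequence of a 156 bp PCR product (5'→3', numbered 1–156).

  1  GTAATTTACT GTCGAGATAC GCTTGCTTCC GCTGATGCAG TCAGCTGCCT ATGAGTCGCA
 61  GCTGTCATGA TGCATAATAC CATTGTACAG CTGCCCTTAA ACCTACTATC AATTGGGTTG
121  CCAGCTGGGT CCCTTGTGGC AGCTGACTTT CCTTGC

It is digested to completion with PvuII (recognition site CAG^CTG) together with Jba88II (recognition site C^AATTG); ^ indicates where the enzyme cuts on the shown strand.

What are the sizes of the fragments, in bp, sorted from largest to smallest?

PvuII sites (CAGCTG) start at positions 42, 59, 88, 122, 140.
PvuII cuts after base 3 of each site, so after positions 44, 61, 90, 124, 142.
The Jba88II site (CAATTG) starts at position 110.
Jba88II cuts after the first base of each site, so after position 110.
Combined cut positions: 44, 61, 90, 110, 124, 142.
Linear molecule, 6 cuts → 7 fragments:
  1–44 → 44 bp
  45–61 → 17 bp
  62–90 → 29 bp
  91–110 → 20 bp
  111–124 → 14 bp
  125–142 → 18 bp
  143–156 → 14 bp
Sorted largest to smallest: 44, 29, 20, 18, 17, 14, 14 bp.

44, 29, 20, 18, 17, 14, 14 bp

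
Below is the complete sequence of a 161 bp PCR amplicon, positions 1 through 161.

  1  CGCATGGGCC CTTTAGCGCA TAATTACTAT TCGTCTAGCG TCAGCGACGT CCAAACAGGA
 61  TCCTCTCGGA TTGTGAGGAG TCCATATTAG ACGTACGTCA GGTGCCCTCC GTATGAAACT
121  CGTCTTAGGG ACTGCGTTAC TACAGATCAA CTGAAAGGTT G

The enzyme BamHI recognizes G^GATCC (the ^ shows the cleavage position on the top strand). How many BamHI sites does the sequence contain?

GGATCC occurs starting at position 58.
BamHI cuts at 1 site.

1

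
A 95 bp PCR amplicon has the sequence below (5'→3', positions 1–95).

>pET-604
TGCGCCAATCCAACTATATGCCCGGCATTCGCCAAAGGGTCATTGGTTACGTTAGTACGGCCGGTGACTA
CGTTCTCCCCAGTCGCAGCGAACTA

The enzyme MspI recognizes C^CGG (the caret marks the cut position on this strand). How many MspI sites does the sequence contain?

CCGG occurs starting at positions 22, 61.
MspI cuts at 2 sites.

2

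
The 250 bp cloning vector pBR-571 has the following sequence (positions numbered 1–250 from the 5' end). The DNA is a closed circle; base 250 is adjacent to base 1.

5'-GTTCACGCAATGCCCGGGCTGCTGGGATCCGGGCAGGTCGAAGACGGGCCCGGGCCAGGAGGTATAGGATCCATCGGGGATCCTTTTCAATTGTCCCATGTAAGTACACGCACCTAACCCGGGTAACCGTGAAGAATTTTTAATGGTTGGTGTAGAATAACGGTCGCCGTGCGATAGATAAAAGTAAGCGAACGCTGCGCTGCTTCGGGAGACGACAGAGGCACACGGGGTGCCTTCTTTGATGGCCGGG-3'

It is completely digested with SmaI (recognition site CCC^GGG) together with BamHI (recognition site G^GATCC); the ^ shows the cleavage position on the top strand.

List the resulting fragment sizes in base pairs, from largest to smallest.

145, 42, 26, 16, 11, 10 bp

SmaI sites (CCCGGG) start at positions 13, 49, 118.
SmaI cuts after base 3 of each site, so after positions 15, 51, 120.
BamHI sites (GGATCC) start at positions 25, 67, 78.
BamHI cuts after the first base of each site, so after positions 25, 67, 78.
Combined cut positions: 15, 25, 51, 67, 78, 120.
Circular molecule, 6 cuts → 6 fragments:
  16–25 → 10 bp
  26–51 → 26 bp
  52–67 → 16 bp
  68–78 → 11 bp
  79–120 → 42 bp
  121–250 then 1–15 → 130 + 15 = 145 bp
Sorted largest to smallest: 145, 42, 26, 16, 11, 10 bp.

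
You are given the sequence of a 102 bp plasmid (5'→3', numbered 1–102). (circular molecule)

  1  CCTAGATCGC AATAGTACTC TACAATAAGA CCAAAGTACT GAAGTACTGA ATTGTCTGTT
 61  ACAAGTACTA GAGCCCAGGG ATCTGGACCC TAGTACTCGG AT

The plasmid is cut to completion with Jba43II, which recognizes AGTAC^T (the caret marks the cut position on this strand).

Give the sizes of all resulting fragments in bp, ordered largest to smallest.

Jba43II sites (AGTACT) start at positions 14, 35, 43, 64, 92.
Jba43II cuts after base 5 of each site (before the last base), so after positions 18, 39, 47, 68, 96.
Circular molecule, 5 cuts → 5 fragments:
  19–39 → 21 bp
  40–47 → 8 bp
  48–68 → 21 bp
  69–96 → 28 bp
  97–102 then 1–18 → 6 + 18 = 24 bp
Sorted largest to smallest: 28, 24, 21, 21, 8 bp.

28, 24, 21, 21, 8 bp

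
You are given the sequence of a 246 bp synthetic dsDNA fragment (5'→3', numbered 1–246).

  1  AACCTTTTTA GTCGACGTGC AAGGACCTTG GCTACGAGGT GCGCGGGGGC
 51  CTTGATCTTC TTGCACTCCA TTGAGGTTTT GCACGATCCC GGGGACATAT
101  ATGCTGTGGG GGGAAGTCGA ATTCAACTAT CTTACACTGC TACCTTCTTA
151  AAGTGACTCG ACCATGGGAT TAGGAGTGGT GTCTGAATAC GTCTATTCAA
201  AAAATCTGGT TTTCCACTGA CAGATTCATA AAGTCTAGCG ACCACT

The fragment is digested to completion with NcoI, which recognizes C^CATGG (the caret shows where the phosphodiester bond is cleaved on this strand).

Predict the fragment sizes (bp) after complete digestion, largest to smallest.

The NcoI site (CCATGG) starts at position 162.
NcoI cuts after the first base of each site, so after position 162.
Linear molecule, 1 cut → 2 fragments:
  1–162 → 162 bp
  163–246 → 84 bp
Sorted largest to smallest: 162, 84 bp.

162, 84 bp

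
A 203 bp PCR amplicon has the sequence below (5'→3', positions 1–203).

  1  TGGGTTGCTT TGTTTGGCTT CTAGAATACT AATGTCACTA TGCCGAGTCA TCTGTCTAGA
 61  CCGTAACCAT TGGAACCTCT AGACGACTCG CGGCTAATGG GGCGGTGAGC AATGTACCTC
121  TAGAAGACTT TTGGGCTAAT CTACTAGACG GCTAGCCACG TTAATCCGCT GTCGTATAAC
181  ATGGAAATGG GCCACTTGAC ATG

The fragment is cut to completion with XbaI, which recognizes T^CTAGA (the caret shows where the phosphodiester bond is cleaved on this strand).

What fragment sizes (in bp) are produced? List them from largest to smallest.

XbaI sites (TCTAGA) start at positions 20, 55, 78, 119.
XbaI cuts after the first base of each site, so after positions 20, 55, 78, 119.
Linear molecule, 4 cuts → 5 fragments:
  1–20 → 20 bp
  21–55 → 35 bp
  56–78 → 23 bp
  79–119 → 41 bp
  120–203 → 84 bp
Sorted largest to smallest: 84, 41, 35, 23, 20 bp.

84, 41, 35, 23, 20 bp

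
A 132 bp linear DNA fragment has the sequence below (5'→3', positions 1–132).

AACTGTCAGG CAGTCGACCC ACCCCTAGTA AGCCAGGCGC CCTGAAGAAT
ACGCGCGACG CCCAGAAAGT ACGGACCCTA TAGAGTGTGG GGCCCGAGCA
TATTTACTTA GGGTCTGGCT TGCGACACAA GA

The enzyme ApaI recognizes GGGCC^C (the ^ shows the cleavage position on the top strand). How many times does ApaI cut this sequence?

GGGCCC occurs starting at position 90.
ApaI cuts at 1 site.

1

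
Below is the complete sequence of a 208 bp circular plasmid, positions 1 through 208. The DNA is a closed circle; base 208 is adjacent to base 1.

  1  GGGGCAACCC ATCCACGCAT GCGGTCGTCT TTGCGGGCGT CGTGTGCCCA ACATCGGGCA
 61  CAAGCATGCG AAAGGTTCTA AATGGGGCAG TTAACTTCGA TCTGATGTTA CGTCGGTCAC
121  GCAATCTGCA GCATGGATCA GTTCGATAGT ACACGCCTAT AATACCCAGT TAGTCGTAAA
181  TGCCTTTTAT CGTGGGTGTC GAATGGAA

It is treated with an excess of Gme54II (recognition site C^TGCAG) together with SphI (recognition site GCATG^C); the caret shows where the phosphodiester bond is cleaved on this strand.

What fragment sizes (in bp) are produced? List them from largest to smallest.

103, 58, 47 bp

The Gme54II site (CTGCAG) starts at position 126.
Gme54II cuts after the first base of each site, so after position 126.
SphI sites (GCATGC) start at positions 17, 64.
SphI cuts after base 5 of each site (before the last base), so after positions 21, 68.
Combined cut positions: 21, 68, 126.
Circular molecule, 3 cuts → 3 fragments:
  22–68 → 47 bp
  69–126 → 58 bp
  127–208 then 1–21 → 82 + 21 = 103 bp
Sorted largest to smallest: 103, 58, 47 bp.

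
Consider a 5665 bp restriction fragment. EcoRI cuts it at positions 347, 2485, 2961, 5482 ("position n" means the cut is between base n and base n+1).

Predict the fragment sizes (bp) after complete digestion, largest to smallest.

2521, 2138, 476, 347, 183 bp

Linear molecule, 4 cuts → 5 fragments:
  347 − 0 = 347 bp
  2485 − 347 = 2138 bp
  2961 − 2485 = 476 bp
  5482 − 2961 = 2521 bp
  5665 − 5482 = 183 bp
Sorted largest to smallest: 2521, 2138, 476, 347, 183 bp.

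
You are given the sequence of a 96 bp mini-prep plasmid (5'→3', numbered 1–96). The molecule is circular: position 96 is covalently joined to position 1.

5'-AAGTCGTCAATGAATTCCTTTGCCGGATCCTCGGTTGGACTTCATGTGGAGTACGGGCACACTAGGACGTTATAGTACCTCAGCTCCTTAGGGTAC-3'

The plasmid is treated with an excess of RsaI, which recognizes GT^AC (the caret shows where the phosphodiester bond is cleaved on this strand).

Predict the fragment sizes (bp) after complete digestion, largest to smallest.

RsaI sites (GTAC) start at positions 51, 75, 93.
RsaI cuts after base 2 of each site, so after positions 52, 76, 94.
Circular molecule, 3 cuts → 3 fragments:
  53–76 → 24 bp
  77–94 → 18 bp
  95–96 then 1–52 → 2 + 52 = 54 bp
Sorted largest to smallest: 54, 24, 18 bp.

54, 24, 18 bp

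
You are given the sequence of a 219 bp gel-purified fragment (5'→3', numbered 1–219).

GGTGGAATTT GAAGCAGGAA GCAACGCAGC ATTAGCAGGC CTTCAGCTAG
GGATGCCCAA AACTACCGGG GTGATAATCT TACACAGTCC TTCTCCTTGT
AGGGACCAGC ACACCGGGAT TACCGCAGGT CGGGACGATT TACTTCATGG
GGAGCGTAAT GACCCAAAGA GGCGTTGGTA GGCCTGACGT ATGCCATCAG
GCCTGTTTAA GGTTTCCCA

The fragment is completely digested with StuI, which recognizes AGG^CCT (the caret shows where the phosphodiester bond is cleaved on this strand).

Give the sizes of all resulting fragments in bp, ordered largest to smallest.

143, 39, 19, 18 bp

StuI sites (AGGCCT) start at positions 37, 180, 199.
StuI cuts after base 3 of each site, so after positions 39, 182, 201.
Linear molecule, 3 cuts → 4 fragments:
  1–39 → 39 bp
  40–182 → 143 bp
  183–201 → 19 bp
  202–219 → 18 bp
Sorted largest to smallest: 143, 39, 19, 18 bp.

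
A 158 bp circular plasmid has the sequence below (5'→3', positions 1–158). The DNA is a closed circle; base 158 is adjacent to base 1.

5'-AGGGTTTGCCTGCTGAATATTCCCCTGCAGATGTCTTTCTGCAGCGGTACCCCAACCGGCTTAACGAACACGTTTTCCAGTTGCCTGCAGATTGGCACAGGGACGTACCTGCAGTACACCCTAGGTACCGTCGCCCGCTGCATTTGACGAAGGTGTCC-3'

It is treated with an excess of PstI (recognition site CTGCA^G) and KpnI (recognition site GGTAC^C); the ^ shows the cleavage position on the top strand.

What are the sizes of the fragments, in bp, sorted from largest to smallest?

59, 39, 24, 15, 14, 7 bp

PstI sites (CTGCAG) start at positions 25, 39, 85, 109.
PstI cuts after base 5 of each site (before the last base), so after positions 29, 43, 89, 113.
KpnI sites (GGTACC) start at positions 46, 124.
KpnI cuts after base 5 of each site (before the last base), so after positions 50, 128.
Combined cut positions: 29, 43, 50, 89, 113, 128.
Circular molecule, 6 cuts → 6 fragments:
  30–43 → 14 bp
  44–50 → 7 bp
  51–89 → 39 bp
  90–113 → 24 bp
  114–128 → 15 bp
  129–158 then 1–29 → 30 + 29 = 59 bp
Sorted largest to smallest: 59, 39, 24, 15, 14, 7 bp.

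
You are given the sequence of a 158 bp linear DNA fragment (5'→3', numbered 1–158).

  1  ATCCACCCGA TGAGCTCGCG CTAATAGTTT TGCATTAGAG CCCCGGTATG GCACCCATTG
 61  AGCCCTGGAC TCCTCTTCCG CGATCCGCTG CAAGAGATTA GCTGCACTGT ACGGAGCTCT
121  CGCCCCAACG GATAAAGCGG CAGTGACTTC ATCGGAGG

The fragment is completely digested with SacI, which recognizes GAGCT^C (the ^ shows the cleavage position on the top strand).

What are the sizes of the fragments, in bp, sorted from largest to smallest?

SacI sites (GAGCTC) start at positions 12, 114.
SacI cuts after base 5 of each site (before the last base), so after positions 16, 118.
Linear molecule, 2 cuts → 3 fragments:
  1–16 → 16 bp
  17–118 → 102 bp
  119–158 → 40 bp
Sorted largest to smallest: 102, 40, 16 bp.

102, 40, 16 bp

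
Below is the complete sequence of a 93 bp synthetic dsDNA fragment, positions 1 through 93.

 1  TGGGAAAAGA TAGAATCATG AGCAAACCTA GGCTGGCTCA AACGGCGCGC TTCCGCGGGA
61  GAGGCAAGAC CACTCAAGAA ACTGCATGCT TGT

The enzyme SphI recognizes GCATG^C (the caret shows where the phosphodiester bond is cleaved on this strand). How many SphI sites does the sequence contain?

1

GCATGC occurs starting at position 84.
SphI cuts at 1 site.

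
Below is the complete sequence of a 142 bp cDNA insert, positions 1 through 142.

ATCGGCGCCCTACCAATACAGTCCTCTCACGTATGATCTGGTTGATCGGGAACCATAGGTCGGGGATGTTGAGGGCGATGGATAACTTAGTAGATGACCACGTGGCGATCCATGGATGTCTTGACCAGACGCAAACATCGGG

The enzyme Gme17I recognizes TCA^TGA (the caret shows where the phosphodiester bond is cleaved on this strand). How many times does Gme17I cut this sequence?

0

No occurrence of TCATGA is present in the sequence.
Gme17I does not cut: 0 sites.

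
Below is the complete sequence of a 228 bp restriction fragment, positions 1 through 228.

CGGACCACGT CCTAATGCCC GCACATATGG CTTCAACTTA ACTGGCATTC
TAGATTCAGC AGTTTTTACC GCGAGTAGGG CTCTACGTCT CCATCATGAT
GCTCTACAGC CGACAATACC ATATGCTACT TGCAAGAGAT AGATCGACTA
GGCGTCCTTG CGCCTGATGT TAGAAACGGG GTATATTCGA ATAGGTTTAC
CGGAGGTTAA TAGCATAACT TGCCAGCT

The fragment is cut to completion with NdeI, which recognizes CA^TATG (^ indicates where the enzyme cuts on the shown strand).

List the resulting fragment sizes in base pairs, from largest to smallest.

NdeI sites (CATATG) start at positions 24, 120.
NdeI cuts after base 2 of each site, so after positions 25, 121.
Linear molecule, 2 cuts → 3 fragments:
  1–25 → 25 bp
  26–121 → 96 bp
  122–228 → 107 bp
Sorted largest to smallest: 107, 96, 25 bp.

107, 96, 25 bp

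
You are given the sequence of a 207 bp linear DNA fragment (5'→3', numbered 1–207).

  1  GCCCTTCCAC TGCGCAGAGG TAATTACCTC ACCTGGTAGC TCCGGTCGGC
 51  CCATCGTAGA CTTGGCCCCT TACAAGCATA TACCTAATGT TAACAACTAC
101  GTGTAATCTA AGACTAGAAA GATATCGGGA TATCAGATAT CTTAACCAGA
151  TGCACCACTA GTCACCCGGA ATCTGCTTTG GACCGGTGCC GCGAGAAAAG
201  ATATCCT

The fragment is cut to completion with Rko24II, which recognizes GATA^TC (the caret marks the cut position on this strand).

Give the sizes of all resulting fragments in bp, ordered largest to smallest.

124, 64, 8, 7, 4 bp

Rko24II sites (GATATC) start at positions 121, 129, 136, 200.
Rko24II cuts after base 4 of each site, so after positions 124, 132, 139, 203.
Linear molecule, 4 cuts → 5 fragments:
  1–124 → 124 bp
  125–132 → 8 bp
  133–139 → 7 bp
  140–203 → 64 bp
  204–207 → 4 bp
Sorted largest to smallest: 124, 64, 8, 7, 4 bp.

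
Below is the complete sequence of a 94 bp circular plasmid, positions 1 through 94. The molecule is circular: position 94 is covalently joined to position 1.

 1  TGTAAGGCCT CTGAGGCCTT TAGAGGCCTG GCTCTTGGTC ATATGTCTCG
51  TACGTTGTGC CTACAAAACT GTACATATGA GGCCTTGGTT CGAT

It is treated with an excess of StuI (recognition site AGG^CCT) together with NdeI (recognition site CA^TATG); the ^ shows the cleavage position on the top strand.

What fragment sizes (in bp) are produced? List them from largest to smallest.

StuI sites (AGGCCT) start at positions 5, 14, 24, 80.
StuI cuts after base 3 of each site, so after positions 7, 16, 26, 82.
NdeI sites (CATATG) start at positions 40, 74.
NdeI cuts after base 2 of each site, so after positions 41, 75.
Combined cut positions: 7, 16, 26, 41, 75, 82.
Circular molecule, 6 cuts → 6 fragments:
  8–16 → 9 bp
  17–26 → 10 bp
  27–41 → 15 bp
  42–75 → 34 bp
  76–82 → 7 bp
  83–94 then 1–7 → 12 + 7 = 19 bp
Sorted largest to smallest: 34, 19, 15, 10, 9, 7 bp.

34, 19, 15, 10, 9, 7 bp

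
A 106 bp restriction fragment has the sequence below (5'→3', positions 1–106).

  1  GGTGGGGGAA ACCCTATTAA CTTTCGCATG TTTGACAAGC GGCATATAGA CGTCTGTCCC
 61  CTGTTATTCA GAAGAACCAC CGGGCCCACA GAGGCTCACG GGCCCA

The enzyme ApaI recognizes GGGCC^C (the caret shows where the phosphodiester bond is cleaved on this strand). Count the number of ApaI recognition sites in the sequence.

GGGCCC occurs starting at positions 82, 100.
ApaI cuts at 2 sites.

2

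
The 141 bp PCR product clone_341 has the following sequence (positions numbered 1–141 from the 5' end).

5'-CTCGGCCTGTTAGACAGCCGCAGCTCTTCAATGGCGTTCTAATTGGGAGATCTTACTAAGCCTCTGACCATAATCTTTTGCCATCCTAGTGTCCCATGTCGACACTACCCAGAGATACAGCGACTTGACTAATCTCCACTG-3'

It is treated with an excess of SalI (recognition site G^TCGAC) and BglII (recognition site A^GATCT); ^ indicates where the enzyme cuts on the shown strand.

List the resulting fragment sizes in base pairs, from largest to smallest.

50, 48, 43 bp

The SalI site (GTCGAC) starts at position 98.
SalI cuts after the first base of each site, so after position 98.
The BglII site (AGATCT) starts at position 48.
BglII cuts after the first base of each site, so after position 48.
Combined cut positions: 48, 98.
Linear molecule, 2 cuts → 3 fragments:
  1–48 → 48 bp
  49–98 → 50 bp
  99–141 → 43 bp
Sorted largest to smallest: 50, 48, 43 bp.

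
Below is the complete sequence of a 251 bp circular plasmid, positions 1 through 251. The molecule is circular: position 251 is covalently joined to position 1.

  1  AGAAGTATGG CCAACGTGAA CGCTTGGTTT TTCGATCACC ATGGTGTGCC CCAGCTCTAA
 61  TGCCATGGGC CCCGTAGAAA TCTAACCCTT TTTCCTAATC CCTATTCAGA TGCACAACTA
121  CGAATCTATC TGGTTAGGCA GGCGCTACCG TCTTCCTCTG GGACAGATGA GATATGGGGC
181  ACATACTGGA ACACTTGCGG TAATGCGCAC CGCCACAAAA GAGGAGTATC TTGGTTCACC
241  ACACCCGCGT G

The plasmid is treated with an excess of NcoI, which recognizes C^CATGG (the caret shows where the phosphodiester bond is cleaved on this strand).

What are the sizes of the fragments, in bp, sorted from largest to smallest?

227, 24 bp

NcoI sites (CCATGG) start at positions 39, 63.
NcoI cuts after the first base of each site, so after positions 39, 63.
Circular molecule, 2 cuts → 2 fragments:
  40–63 → 24 bp
  64–251 then 1–39 → 188 + 39 = 227 bp
Sorted largest to smallest: 227, 24 bp.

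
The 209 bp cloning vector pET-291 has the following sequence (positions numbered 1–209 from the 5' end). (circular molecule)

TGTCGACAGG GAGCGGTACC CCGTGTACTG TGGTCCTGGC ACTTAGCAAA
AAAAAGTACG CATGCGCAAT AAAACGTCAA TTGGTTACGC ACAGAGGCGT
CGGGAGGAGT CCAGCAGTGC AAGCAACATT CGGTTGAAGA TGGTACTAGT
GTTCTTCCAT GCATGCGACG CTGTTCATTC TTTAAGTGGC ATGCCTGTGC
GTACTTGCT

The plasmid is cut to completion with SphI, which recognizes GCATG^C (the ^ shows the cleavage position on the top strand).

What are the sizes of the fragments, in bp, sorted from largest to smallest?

SphI sites (GCATGC) start at positions 60, 161, 189.
SphI cuts after base 5 of each site (before the last base), so after positions 64, 165, 193.
Circular molecule, 3 cuts → 3 fragments:
  65–165 → 101 bp
  166–193 → 28 bp
  194–209 then 1–64 → 16 + 64 = 80 bp
Sorted largest to smallest: 101, 80, 28 bp.

101, 80, 28 bp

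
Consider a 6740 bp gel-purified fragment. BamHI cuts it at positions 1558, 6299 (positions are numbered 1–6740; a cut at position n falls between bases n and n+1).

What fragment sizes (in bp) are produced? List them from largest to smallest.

4741, 1558, 441 bp

Linear molecule, 2 cuts → 3 fragments:
  1558 − 0 = 1558 bp
  6299 − 1558 = 4741 bp
  6740 − 6299 = 441 bp
Sorted largest to smallest: 4741, 1558, 441 bp.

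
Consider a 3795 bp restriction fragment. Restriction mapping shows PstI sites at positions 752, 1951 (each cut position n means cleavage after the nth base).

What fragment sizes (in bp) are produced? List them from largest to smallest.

Linear molecule, 2 cuts → 3 fragments:
  752 − 0 = 752 bp
  1951 − 752 = 1199 bp
  3795 − 1951 = 1844 bp
Sorted largest to smallest: 1844, 1199, 752 bp.

1844, 1199, 752 bp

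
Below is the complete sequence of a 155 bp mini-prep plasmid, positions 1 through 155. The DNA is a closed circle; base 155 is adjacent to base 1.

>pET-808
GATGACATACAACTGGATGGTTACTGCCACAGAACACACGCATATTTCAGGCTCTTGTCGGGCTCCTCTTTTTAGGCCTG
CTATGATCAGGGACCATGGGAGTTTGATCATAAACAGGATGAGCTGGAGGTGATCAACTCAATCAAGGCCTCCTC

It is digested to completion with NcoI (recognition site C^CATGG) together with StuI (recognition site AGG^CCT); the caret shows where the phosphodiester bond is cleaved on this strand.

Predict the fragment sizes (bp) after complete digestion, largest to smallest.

The NcoI site (CCATGG) starts at position 94.
NcoI cuts after the first base of each site, so after position 94.
StuI sites (AGGCCT) start at positions 74, 146.
StuI cuts after base 3 of each site, so after positions 76, 148.
Combined cut positions: 76, 94, 148.
Circular molecule, 3 cuts → 3 fragments:
  77–94 → 18 bp
  95–148 → 54 bp
  149–155 then 1–76 → 7 + 76 = 83 bp
Sorted largest to smallest: 83, 54, 18 bp.

83, 54, 18 bp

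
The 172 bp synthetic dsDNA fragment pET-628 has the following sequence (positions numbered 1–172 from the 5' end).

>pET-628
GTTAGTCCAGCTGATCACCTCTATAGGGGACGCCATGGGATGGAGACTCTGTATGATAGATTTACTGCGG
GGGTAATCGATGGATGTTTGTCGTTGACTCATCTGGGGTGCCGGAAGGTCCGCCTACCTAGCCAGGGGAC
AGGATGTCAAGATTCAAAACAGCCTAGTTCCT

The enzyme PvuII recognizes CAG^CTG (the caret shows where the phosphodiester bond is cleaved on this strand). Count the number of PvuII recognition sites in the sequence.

CAGCTG occurs starting at position 8.
PvuII cuts at 1 site.

1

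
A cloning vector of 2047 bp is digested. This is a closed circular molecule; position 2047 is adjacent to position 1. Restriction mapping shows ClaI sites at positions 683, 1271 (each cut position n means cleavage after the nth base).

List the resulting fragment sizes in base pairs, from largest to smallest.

Circular molecule, 2 cuts → 2 fragments:
  1271 − 683 = 588 bp
  wrap: 2047 − 1271 + 683 = 1459 bp
Sorted largest to smallest: 1459, 588 bp.

1459, 588 bp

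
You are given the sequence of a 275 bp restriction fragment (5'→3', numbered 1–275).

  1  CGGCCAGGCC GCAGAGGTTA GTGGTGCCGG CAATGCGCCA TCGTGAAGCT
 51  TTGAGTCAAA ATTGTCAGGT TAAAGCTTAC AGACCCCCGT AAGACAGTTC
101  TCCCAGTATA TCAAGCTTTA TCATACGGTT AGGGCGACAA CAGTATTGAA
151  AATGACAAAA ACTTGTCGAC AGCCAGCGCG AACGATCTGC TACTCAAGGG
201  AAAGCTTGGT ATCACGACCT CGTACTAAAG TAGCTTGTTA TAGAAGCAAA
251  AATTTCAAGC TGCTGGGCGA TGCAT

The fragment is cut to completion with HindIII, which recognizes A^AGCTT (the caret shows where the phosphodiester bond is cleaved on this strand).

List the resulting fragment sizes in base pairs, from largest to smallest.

HindIII sites (AAGCTT) start at positions 46, 73, 113, 202.
HindIII cuts after the first base of each site, so after positions 46, 73, 113, 202.
Linear molecule, 4 cuts → 5 fragments:
  1–46 → 46 bp
  47–73 → 27 bp
  74–113 → 40 bp
  114–202 → 89 bp
  203–275 → 73 bp
Sorted largest to smallest: 89, 73, 46, 40, 27 bp.

89, 73, 46, 40, 27 bp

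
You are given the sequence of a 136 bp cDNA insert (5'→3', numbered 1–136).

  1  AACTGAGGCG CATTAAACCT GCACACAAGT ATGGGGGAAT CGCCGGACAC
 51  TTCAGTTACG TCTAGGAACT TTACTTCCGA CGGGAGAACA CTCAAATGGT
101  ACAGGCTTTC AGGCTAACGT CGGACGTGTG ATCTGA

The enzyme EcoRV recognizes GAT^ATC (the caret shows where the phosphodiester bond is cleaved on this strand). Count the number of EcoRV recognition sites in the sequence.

No occurrence of GATATC is present in the sequence.
EcoRV does not cut: 0 sites.

0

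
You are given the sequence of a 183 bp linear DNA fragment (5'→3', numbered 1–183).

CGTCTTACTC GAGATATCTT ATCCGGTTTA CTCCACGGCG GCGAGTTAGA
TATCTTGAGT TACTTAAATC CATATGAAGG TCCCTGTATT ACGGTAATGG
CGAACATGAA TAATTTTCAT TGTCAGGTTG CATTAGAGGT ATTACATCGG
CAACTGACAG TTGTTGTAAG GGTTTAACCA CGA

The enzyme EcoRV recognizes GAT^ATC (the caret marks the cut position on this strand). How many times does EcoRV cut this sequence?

2

GATATC occurs starting at positions 13, 49.
EcoRV cuts at 2 sites.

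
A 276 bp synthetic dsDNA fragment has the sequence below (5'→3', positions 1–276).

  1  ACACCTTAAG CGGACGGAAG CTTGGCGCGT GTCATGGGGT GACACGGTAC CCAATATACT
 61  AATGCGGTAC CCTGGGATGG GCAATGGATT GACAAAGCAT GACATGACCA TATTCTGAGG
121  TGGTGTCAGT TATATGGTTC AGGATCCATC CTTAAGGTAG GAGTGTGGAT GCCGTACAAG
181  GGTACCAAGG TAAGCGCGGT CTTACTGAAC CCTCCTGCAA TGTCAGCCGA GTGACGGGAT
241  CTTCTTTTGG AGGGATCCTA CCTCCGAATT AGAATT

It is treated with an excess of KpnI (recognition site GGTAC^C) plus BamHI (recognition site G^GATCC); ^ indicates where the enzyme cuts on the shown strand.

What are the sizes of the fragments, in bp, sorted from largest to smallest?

KpnI sites (GGTACC) start at positions 46, 66, 181.
KpnI cuts after base 5 of each site (before the last base), so after positions 50, 70, 185.
BamHI sites (GGATCC) start at positions 142, 253.
BamHI cuts after the first base of each site, so after positions 142, 253.
Combined cut positions: 50, 70, 142, 185, 253.
Linear molecule, 5 cuts → 6 fragments:
  1–50 → 50 bp
  51–70 → 20 bp
  71–142 → 72 bp
  143–185 → 43 bp
  186–253 → 68 bp
  254–276 → 23 bp
Sorted largest to smallest: 72, 68, 50, 43, 23, 20 bp.

72, 68, 50, 43, 23, 20 bp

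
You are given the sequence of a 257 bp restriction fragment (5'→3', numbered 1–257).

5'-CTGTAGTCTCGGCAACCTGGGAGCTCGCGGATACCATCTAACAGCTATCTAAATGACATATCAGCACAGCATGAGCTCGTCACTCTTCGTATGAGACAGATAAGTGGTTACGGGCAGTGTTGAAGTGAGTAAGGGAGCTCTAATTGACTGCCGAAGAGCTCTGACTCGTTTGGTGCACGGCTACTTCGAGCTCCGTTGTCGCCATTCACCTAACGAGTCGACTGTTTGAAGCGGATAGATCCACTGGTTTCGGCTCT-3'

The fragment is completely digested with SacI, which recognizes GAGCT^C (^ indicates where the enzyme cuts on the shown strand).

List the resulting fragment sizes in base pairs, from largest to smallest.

65, 62, 52, 32, 25, 21 bp

SacI sites (GAGCTC) start at positions 21, 73, 135, 156, 188.
SacI cuts after base 5 of each site (before the last base), so after positions 25, 77, 139, 160, 192.
Linear molecule, 5 cuts → 6 fragments:
  1–25 → 25 bp
  26–77 → 52 bp
  78–139 → 62 bp
  140–160 → 21 bp
  161–192 → 32 bp
  193–257 → 65 bp
Sorted largest to smallest: 65, 62, 52, 32, 25, 21 bp.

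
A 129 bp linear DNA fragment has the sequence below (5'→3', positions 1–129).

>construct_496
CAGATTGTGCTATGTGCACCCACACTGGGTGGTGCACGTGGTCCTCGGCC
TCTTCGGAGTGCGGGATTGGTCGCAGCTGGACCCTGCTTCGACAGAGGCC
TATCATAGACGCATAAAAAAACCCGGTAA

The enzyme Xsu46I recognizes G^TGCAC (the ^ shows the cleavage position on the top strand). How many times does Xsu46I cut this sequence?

GTGCAC occurs starting at positions 14, 32.
Xsu46I cuts at 2 sites.

2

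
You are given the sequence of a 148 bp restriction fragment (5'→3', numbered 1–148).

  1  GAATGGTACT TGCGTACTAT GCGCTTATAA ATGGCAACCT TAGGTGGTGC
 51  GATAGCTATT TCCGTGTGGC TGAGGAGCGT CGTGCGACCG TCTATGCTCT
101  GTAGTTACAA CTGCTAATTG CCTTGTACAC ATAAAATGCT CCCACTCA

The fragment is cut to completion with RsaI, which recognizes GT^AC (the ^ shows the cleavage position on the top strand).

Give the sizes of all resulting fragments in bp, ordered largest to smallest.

111, 22, 8, 7 bp

RsaI sites (GTAC) start at positions 6, 14, 125.
RsaI cuts after base 2 of each site, so after positions 7, 15, 126.
Linear molecule, 3 cuts → 4 fragments:
  1–7 → 7 bp
  8–15 → 8 bp
  16–126 → 111 bp
  127–148 → 22 bp
Sorted largest to smallest: 111, 22, 8, 7 bp.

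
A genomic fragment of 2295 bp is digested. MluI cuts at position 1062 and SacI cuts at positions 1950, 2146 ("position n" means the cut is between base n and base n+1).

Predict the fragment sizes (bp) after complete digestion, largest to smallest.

Combined cut positions (sorted): 1062, 1950, 2146.
Linear molecule, 3 cuts → 4 fragments:
  1062 − 0 = 1062 bp
  1950 − 1062 = 888 bp
  2146 − 1950 = 196 bp
  2295 − 2146 = 149 bp
Sorted largest to smallest: 1062, 888, 196, 149 bp.

1062, 888, 196, 149 bp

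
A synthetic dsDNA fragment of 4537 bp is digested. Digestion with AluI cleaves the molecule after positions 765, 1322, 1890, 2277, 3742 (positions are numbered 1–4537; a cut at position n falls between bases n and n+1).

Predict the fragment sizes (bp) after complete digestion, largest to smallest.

Linear molecule, 5 cuts → 6 fragments:
  765 − 0 = 765 bp
  1322 − 765 = 557 bp
  1890 − 1322 = 568 bp
  2277 − 1890 = 387 bp
  3742 − 2277 = 1465 bp
  4537 − 3742 = 795 bp
Sorted largest to smallest: 1465, 795, 765, 568, 557, 387 bp.

1465, 795, 765, 568, 557, 387 bp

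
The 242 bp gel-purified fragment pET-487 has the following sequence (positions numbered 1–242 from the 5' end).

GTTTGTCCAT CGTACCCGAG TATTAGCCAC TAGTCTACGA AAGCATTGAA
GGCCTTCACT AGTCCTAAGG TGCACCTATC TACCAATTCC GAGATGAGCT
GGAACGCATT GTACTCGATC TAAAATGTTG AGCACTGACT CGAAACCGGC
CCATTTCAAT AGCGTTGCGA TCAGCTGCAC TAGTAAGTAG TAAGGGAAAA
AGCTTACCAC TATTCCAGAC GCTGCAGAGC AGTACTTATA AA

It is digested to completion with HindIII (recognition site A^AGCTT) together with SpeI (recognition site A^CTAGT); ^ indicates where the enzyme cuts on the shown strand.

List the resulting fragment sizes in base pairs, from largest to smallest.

121, 42, 29, 29, 21 bp

The HindIII site (AAGCTT) starts at position 200.
HindIII cuts after the first base of each site, so after position 200.
SpeI sites (ACTAGT) start at positions 29, 58, 179.
SpeI cuts after the first base of each site, so after positions 29, 58, 179.
Combined cut positions: 29, 58, 179, 200.
Linear molecule, 4 cuts → 5 fragments:
  1–29 → 29 bp
  30–58 → 29 bp
  59–179 → 121 bp
  180–200 → 21 bp
  201–242 → 42 bp
Sorted largest to smallest: 121, 42, 29, 29, 21 bp.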